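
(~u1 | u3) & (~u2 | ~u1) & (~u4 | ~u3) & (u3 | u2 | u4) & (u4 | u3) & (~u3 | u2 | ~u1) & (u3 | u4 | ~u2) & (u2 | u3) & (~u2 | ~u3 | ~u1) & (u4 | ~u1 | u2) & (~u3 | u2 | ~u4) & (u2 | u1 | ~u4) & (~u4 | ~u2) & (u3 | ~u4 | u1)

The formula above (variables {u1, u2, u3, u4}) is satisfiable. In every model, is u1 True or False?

False

Suppose u1 = 1.
The clause (u3) is unit, so u3 = 1.
The clause (~u2) is unit, so u2 = 0.
Now (u2) is unsatisfied and unit — conflict.
So every satisfying assignment has u1 = False.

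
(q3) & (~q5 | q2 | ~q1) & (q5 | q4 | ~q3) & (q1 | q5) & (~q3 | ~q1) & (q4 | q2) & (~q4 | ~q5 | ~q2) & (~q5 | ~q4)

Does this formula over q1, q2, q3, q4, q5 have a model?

Yes, satisfiable

(q3) alone gives q3 = 1.
(~q1) alone gives q1 = 0.
(q5) alone gives q5 = 1.
(~q4) alone gives q4 = 0.
(q2) alone gives q2 = 1.
All clauses are satisfied.
A satisfying assignment: q1 ↦ 0, q2 ↦ 1, q3 ↦ 1, q4 ↦ 0, q5 ↦ 1.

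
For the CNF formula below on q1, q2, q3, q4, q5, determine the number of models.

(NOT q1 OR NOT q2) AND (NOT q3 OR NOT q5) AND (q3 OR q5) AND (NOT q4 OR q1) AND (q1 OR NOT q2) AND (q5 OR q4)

4

There are 2^5 = 32 truth assignments over (q1, q2, q3, q4, q5).
Split on q4. With q4 = true, the clauses containing q4 are satisfied and NOT q4 drops from the rest; 2 of the 2^4 = 16 assignments to the other variables satisfy what remains.
With q4 = false, by the same count on the reduced clause set, 2 assignments work.
(One model: q1=F, q2=F, q3=F, q4=F, q5=T.)
Total: 2 + 2 = 4.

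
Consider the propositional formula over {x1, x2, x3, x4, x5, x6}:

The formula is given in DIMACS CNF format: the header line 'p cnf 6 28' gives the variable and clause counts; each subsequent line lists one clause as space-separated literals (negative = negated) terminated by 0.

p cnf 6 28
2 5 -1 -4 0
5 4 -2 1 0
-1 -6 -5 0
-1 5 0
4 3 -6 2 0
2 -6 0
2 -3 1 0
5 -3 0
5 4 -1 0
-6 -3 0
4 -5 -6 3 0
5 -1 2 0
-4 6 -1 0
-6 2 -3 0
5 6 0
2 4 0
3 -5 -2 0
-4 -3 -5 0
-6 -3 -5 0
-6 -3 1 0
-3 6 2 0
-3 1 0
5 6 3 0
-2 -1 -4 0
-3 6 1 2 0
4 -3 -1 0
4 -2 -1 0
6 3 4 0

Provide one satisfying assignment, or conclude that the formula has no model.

x1: False; x2: False; x3: False; x4: True; x5: True; x6: False

Suppose x1 = False.
From the singleton clause (¬x3), x3 = False.
Suppose x2 = False.
From the singleton clause (¬x6), x6 = False.
From the singleton clause (x5), x5 = True.
From the singleton clause (x4), x4 = True.
Every clause now holds.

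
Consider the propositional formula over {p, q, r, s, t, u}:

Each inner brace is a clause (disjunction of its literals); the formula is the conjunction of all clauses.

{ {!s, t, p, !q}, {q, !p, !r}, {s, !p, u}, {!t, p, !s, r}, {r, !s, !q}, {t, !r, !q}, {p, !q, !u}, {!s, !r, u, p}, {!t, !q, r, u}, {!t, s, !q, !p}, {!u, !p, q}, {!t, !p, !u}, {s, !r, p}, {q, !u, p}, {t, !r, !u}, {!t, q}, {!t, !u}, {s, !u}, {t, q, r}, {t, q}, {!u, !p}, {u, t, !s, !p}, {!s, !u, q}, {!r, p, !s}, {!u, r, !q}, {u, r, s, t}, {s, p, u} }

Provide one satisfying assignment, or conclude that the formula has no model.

p=true; q=true; r=true; s=true; t=true; u=false

Try t = true.
Unit clause (q) forces q = true.
Unit clause (!u) forces u = false.
Unit clause (r) forces r = true.
Try s = true.
Unit clause (p) forces p = true.
All clauses are satisfied.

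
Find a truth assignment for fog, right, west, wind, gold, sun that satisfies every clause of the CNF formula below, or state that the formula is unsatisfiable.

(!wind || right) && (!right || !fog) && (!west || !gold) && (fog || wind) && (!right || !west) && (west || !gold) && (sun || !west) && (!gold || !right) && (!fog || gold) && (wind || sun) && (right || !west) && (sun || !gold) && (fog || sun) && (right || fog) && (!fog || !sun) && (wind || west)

fog ↦ false; right ↦ true; west ↦ false; wind ↦ true; gold ↦ false; sun ↦ true

Try wind = true.
(right) alone gives right = true.
(!fog) alone gives fog = false.
(!west) alone gives west = false.
(!gold) alone gives gold = false.
(sun) alone gives sun = true.
This assignment satisfies each clause.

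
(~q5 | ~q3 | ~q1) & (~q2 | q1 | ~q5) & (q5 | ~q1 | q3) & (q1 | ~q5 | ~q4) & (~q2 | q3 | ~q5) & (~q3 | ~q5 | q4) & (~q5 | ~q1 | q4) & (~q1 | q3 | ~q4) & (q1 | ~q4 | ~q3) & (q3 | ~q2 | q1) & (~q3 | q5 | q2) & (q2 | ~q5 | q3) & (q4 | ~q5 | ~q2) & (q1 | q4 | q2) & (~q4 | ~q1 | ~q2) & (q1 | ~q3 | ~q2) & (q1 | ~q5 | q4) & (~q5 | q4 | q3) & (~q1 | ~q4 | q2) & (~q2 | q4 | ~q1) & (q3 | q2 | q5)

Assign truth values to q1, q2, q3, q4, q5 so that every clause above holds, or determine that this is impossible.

UNSATISFIABLE

Suppose q5 = 0.
Suppose q1 = 0.
Suppose q4 = 0.
From the singleton clause (q2), q2 = 1.
From the singleton clause (q3), q3 = 1.
Now (~q3) is unsatisfied and unit — conflict.
So q4 must be the other value — set q4 = 1.
From the singleton clause (~q3), q3 = 0.
From the singleton clause (~q2), q2 = 0.
Now (q2) is unsatisfied and unit — conflict.
Neither q4 = 1 nor q4 = 0 works.
So q1 must be the other value — set q1 = 1.
From the singleton clause (q3), q3 = 1.
From the singleton clause (q2), q2 = 1.
From the singleton clause (~q4), q4 = 0.
Now (q4) is unsatisfied and unit — conflict.
Neither q1 = 1 nor q1 = 0 works.
So q5 must be the other value — set q5 = 1.
Suppose q3 = 0.
From the singleton clause (~q2), q2 = 0.
Now (q2) is unsatisfied and unit — conflict.
So q3 must be the other value — set q3 = 1.
From the singleton clause (~q1), q1 = 0.
From the singleton clause (~q2), q2 = 0.
From the singleton clause (~q4), q4 = 0.
Now (q4) is unsatisfied and unit — conflict.
Neither q3 = 1 nor q3 = 0 works.
Neither q5 = 1 nor q5 = 0 works.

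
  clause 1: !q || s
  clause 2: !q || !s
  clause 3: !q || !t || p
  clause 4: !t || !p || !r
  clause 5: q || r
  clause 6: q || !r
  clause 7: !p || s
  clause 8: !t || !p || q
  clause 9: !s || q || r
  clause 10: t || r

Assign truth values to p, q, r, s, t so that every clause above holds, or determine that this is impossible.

UNSATISFIABLE

Try q = false.
Unit clause (r) forces r = true.
That conflicts with the unit clause (!r).
That branch fails; take q = true instead.
Unit clause (s) forces s = true.
That conflicts with the unit clause (!s).
Either choice for q ends in contradiction.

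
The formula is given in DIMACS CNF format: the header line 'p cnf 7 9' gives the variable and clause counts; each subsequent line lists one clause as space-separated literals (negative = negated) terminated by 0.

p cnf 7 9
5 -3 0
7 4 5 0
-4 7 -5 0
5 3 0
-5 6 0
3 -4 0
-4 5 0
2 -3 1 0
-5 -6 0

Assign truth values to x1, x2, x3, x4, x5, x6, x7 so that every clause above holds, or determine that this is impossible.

Try x5 = True.
The clause (x6) is unit, so x6 = True.
That conflicts with the unit clause (¬x6).
That branch fails; take x5 = False instead.
The clause (¬x3) is unit, so x3 = False.
That conflicts with the unit clause (x3).
Both values of x5 lead to a conflict.

UNSATISFIABLE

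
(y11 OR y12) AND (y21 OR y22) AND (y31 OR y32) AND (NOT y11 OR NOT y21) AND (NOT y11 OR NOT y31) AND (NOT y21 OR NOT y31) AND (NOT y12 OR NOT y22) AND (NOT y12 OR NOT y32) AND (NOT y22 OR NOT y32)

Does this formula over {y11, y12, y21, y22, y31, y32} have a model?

Try y11 = true.
(NOT y21) alone gives y21 = false.
(y22) alone gives y22 = true.
(NOT y31) alone gives y31 = false.
(y32) alone gives y32 = true.
But (NOT y32) is also a unit clause — contradiction.
That branch fails; take y11 = false instead.
(y12) alone gives y12 = true.
(NOT y22) alone gives y22 = false.
(y21) alone gives y21 = true.
(NOT y31) alone gives y31 = false.
(y32) alone gives y32 = true.
But (NOT y32) is also a unit clause — contradiction.
Either choice for y11 ends in contradiction.
No assignment satisfies every clause.

No, unsatisfiable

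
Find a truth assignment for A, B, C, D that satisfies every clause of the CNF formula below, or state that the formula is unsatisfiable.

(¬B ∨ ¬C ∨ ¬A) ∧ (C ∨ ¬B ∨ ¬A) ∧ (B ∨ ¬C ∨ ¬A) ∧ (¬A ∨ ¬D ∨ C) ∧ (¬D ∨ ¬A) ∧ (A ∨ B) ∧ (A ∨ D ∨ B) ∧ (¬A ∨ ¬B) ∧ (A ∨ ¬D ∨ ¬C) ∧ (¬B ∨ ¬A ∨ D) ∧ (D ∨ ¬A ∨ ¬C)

Branch on D: set D = True.
The clause (¬A) is unit, so A = False.
The clause (B) is unit, so B = True.
The clause (¬C) is unit, so C = False.
All clauses are satisfied.

A ↦ False, B ↦ True, C ↦ False, D ↦ True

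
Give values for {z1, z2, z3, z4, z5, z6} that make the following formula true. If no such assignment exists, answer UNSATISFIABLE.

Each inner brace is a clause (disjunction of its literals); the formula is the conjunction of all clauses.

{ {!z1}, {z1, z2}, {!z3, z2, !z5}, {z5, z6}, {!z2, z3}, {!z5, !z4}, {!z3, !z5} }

The clause (!z1) is unit, so z1 = false.
The clause (z2) is unit, so z2 = true.
The clause (z3) is unit, so z3 = true.
The clause (!z5) is unit, so z5 = false.
The clause (z6) is unit, so z6 = true.
No clause remains; z4 is free.

z1=false; z2=true; z3=true; z4=true; z5=false; z6=true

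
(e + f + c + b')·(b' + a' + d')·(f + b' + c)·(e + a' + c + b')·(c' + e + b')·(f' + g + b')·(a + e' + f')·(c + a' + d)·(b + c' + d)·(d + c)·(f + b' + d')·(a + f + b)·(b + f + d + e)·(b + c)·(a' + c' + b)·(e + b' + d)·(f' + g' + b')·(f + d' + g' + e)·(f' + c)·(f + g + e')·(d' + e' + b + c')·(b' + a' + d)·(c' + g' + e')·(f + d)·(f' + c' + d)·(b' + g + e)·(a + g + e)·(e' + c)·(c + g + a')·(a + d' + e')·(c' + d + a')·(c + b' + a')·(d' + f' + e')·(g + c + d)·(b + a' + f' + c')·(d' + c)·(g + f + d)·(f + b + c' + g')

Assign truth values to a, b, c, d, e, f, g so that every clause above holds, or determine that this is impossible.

a ↦ 0,  b ↦ 0,  c ↦ 1,  d ↦ 1,  e ↦ 0,  f ↦ 1,  g ↦ 1

Case d = 1:
The clause (c) is unit, so c = 1.
Case b = 0:
The clause (a') is unit, so a = 0.
The clause (f) is unit, so f = 1.
The clause (e') is unit, so e = 0.
The clause (g) is unit, so g = 1.
Every clause now holds.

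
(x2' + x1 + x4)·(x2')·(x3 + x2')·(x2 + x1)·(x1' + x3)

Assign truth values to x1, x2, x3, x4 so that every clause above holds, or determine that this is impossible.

Unit clause (x2') forces x2 = 0.
Unit clause (x1) forces x1 = 1.
Unit clause (x3) forces x3 = 1.
All clauses hold; x4 can take either value.

x1=1; x2=0; x3=1; x4=1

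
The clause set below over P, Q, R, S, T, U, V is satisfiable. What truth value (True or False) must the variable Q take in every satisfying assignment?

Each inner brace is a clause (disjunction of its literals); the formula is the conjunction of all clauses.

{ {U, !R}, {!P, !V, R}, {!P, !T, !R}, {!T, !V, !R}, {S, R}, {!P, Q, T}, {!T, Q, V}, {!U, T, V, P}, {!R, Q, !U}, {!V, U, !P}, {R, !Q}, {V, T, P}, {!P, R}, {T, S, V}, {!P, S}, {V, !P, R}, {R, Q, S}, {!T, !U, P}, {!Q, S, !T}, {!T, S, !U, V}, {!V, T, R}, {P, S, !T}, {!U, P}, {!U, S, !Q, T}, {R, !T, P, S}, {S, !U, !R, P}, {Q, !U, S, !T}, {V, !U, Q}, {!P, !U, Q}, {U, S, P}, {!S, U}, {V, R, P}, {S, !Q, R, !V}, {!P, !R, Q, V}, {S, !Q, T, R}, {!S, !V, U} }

True

Suppose Q = false.
Case U = true:
(!R) alone gives R = false.
(S) alone gives S = true.
(!P) alone gives P = false.
That conflicts with the unit clause (P).
That branch fails; take U = false instead.
(!R) alone gives R = false.
(S) alone gives S = true.
That conflicts with the unit clause (!S).
Neither U = true nor U = false works.
So every satisfying assignment has Q = True.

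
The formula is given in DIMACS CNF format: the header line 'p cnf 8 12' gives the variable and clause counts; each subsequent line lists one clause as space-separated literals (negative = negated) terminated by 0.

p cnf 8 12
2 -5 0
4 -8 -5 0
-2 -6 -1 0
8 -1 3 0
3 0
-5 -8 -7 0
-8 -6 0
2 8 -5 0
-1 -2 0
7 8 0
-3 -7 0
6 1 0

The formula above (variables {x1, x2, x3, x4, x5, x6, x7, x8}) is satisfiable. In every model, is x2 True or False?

False

Suppose x2 = True.
(x3) alone gives x3 = True.
(¬x1) alone gives x1 = False.
(¬x7) alone gives x7 = False.
(x8) alone gives x8 = True.
(¬x6) alone gives x6 = False.
But (x6) is also a unit clause — contradiction.
So every satisfying assignment has x2 = False.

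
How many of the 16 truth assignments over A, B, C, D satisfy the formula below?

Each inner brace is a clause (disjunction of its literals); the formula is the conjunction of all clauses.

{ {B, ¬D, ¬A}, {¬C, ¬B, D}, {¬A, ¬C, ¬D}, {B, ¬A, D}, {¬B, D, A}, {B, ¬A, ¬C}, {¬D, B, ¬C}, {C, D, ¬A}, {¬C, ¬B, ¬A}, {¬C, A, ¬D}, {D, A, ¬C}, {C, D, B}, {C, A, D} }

3

There are 2^4 = 16 truth assignments over (A, B, C, D).
Check each against the 13 clauses (columns in the order A, B, C, D):
  F F F F  ✗ fails (C ∨ D ∨ B)
  F F F T  ✓ satisfies all
  F F T F  ✗ fails (D ∨ A ∨ ¬C)
  F F T T  ✗ fails (¬D ∨ B ∨ ¬C)
  F T F F  ✗ fails (¬B ∨ D ∨ A)
  F T F T  ✓ satisfies all
  F T T F  ✗ fails (¬C ∨ ¬B ∨ D)
  F T T T  ✗ fails (¬C ∨ A ∨ ¬D)
  T F F F  ✗ fails (B ∨ ¬A ∨ D)
  T F F T  ✗ fails (B ∨ ¬D ∨ ¬A)
  T F T F  ✗ fails (B ∨ ¬A ∨ D)
  T F T T  ✗ fails (B ∨ ¬D ∨ ¬A)
  T T F F  ✗ fails (C ∨ D ∨ ¬A)
  T T F T  ✓ satisfies all
  T T T F  ✗ fails (¬C ∨ ¬B ∨ D)
  T T T T  ✗ fails (¬A ∨ ¬C ∨ ¬D)
3 of the 16 rows are models.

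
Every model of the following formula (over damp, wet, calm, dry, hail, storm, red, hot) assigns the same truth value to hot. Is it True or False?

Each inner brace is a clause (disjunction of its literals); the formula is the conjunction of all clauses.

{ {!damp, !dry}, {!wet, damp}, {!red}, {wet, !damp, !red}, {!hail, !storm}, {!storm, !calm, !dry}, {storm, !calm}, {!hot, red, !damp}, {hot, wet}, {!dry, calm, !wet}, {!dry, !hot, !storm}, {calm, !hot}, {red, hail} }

Suppose hot = true.
From the singleton clause (!red), red = false.
From the singleton clause (!damp), damp = false.
From the singleton clause (!wet), wet = false.
From the singleton clause (calm), calm = true.
From the singleton clause (storm), storm = true.
From the singleton clause (!hail), hail = false.
But (hail) is also a unit clause — contradiction.
So every satisfying assignment has hot = False.

False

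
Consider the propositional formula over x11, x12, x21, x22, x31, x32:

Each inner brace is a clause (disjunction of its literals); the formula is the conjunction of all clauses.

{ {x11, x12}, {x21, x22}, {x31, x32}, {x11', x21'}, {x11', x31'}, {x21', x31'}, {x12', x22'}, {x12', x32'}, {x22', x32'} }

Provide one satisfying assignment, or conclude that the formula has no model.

Case x11 = 1:
The clause (x21') is unit, so x21 = 0.
The clause (x22) is unit, so x22 = 1.
The clause (x31') is unit, so x31 = 0.
The clause (x32) is unit, so x32 = 1.
Now (x32') is unsatisfied and unit — conflict.
Backtrack on x11: now try x11 = 0.
The clause (x12) is unit, so x12 = 1.
The clause (x22') is unit, so x22 = 0.
The clause (x21) is unit, so x21 = 1.
The clause (x31') is unit, so x31 = 0.
The clause (x32) is unit, so x32 = 1.
Now (x32') is unsatisfied and unit — conflict.
Either choice for x11 ends in contradiction.

UNSATISFIABLE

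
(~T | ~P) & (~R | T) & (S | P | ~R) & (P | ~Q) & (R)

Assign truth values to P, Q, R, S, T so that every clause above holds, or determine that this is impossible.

(R) alone gives R = 1.
(T) alone gives T = 1.
(~P) alone gives P = 0.
(S) alone gives S = 1.
(~Q) alone gives Q = 0.
All clauses are satisfied.

P=0,  Q=0,  R=1,  S=1,  T=1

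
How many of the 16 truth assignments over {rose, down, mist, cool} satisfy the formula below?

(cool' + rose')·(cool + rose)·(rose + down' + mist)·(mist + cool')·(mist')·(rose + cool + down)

There are 2^4 = 16 truth assignments over (rose, down, mist, cool).
Split on down. With down = 1, the clauses containing down are satisfied and down' drops from the rest; 1 of the 2^3 = 8 assignments to the other variables satisfy what remains.
With down = 0, by the same count on the reduced clause set, 1 assignment works.
(One model: rose=T, down=F, mist=F, cool=F.)
Total: 1 + 1 = 2.

2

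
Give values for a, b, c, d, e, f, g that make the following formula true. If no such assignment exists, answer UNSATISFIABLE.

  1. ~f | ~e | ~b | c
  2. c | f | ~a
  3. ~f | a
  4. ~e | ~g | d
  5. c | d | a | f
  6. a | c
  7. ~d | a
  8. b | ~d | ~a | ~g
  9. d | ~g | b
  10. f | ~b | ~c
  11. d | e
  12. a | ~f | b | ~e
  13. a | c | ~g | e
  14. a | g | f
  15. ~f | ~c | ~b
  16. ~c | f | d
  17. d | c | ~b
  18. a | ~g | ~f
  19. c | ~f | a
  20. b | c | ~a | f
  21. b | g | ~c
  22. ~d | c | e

Suppose f = 1.
(a) alone gives a = 1.
Suppose d = 1.
Suppose b = 0.
(~g) alone gives g = 0.
(~c) alone gives c = 0.
(e) alone gives e = 1.
This assignment satisfies each clause.

a ↦ 1,  b ↦ 0,  c ↦ 0,  d ↦ 1,  e ↦ 1,  f ↦ 1,  g ↦ 0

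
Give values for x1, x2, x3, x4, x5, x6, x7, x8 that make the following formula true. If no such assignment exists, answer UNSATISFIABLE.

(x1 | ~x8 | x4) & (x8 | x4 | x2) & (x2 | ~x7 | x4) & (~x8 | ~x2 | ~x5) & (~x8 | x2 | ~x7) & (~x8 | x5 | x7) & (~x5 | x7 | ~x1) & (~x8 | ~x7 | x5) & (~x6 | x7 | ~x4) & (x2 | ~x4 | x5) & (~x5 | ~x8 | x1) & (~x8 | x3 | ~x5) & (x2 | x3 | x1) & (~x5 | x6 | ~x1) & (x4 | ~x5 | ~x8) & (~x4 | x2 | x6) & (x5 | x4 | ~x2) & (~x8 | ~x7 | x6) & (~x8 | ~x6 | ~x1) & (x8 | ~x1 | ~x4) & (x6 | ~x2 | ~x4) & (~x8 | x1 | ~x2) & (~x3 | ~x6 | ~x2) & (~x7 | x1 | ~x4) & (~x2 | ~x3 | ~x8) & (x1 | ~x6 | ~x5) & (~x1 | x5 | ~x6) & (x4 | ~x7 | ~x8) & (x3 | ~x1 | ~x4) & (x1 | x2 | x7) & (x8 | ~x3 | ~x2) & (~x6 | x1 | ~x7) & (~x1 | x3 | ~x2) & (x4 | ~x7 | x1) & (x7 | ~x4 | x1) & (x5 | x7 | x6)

x1: 0, x2: 1, x3: 0, x4: 0, x5: 1, x6: 0, x7: 0, x8: 0

Case x1 = 0:
Case x8 = 0:
Case x4 = 0:
From the singleton clause (x2), x2 = 1.
From the singleton clause (x5), x5 = 1.
From the singleton clause (~x6), x6 = 0.
From the singleton clause (~x3), x3 = 0.
From the singleton clause (~x7), x7 = 0.
Every clause now holds.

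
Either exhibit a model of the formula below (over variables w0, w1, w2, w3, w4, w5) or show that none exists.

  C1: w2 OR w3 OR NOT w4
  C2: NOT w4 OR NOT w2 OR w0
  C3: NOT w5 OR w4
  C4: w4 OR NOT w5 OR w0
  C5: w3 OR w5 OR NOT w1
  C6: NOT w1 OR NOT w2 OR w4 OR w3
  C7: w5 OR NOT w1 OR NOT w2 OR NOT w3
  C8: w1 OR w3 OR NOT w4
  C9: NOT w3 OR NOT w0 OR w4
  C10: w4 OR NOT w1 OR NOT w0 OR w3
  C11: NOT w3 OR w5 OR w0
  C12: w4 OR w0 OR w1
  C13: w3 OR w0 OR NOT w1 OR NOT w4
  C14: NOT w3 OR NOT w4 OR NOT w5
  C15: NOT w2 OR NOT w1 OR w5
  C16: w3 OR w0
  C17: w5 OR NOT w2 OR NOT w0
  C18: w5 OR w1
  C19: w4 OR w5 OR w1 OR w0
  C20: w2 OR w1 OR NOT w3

Suppose w5 = true.
(w4) alone gives w4 = true.
(NOT w3) alone gives w3 = false.
(w2) alone gives w2 = true.
(w0) alone gives w0 = true.
(w1) alone gives w1 = true.
Every clause now holds.

w0=true; w1=true; w2=true; w3=false; w4=true; w5=true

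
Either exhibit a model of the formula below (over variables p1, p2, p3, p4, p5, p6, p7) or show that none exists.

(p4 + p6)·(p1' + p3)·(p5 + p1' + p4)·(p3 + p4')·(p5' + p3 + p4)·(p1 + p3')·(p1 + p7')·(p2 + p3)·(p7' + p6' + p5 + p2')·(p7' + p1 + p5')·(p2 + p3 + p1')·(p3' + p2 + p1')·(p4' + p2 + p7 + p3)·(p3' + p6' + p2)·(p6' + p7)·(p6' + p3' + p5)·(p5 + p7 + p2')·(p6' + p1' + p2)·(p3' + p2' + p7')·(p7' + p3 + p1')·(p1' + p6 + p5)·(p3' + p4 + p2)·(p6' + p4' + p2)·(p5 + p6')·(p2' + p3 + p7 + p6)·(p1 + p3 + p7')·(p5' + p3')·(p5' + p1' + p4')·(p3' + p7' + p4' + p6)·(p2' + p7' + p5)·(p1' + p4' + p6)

Case p4 = 1:
The clause (p3) is unit, so p3 = 1.
The clause (p1) is unit, so p1 = 1.
The clause (p2) is unit, so p2 = 1.
The clause (p7') is unit, so p7 = 0.
The clause (p6') is unit, so p6 = 0.
Now (p6) is unsatisfied and unit — conflict.
Undo p4 and try p4 = 0.
The clause (p6) is unit, so p6 = 1.
The clause (p7) is unit, so p7 = 1.
The clause (p1) is unit, so p1 = 1.
The clause (p3) is unit, so p3 = 1.
The clause (p5) is unit, so p5 = 1.
Now (p5') is unsatisfied and unit — conflict.
Both values of p4 lead to a conflict.

UNSATISFIABLE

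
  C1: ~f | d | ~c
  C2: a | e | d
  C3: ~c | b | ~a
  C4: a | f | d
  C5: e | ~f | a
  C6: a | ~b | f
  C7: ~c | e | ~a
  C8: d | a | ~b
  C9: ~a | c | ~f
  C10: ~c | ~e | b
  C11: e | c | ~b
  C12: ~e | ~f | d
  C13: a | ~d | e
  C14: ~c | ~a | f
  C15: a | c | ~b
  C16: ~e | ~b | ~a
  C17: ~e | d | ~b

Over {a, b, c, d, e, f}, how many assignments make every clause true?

There are 2^6 = 64 truth assignments over (a, b, c, d, e, f).
Split on c. With c = 1, the clauses containing c are satisfied and ~c drops from the rest; 1 of the 2^5 = 32 assignments to the other variables satisfy what remains.
With c = 0, by the same count on the reduced clause set, 6 assignments work.
(One model: a=F, b=F, c=F, d=T, e=T, f=F.)
Total: 1 + 6 = 7.

7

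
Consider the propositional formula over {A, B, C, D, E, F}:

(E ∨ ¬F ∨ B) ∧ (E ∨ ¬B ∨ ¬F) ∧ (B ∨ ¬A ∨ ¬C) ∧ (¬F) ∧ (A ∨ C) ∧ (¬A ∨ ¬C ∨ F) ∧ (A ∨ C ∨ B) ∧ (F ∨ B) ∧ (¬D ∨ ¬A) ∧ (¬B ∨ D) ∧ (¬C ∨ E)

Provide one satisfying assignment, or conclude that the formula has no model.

From the singleton clause (¬F), F = False.
From the singleton clause (B), B = True.
From the singleton clause (D), D = True.
From the singleton clause (¬A), A = False.
From the singleton clause (C), C = True.
From the singleton clause (E), E = True.
All clauses are satisfied.

A=False, B=True, C=True, D=True, E=True, F=False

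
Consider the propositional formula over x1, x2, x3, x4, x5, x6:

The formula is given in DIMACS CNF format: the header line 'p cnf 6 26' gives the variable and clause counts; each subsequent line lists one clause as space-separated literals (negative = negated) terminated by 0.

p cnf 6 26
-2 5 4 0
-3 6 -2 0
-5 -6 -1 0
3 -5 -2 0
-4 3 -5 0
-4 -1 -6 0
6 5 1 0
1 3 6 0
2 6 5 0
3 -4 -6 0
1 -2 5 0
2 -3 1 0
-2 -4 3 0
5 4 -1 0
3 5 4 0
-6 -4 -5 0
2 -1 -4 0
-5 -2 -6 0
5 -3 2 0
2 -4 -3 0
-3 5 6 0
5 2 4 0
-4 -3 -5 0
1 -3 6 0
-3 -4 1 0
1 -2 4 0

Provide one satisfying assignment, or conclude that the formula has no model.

x1 ↦ False; x2 ↦ False; x3 ↦ False; x4 ↦ False; x5 ↦ True; x6 ↦ True

Branch on x2: set x2 = False.
Branch on x6: set x6 = True.
Branch on x5: set x5 = True.
Unit clause (¬x1) forces x1 = False.
Unit clause (¬x3) forces x3 = False.
Unit clause (¬x4) forces x4 = False.
All clauses are satisfied.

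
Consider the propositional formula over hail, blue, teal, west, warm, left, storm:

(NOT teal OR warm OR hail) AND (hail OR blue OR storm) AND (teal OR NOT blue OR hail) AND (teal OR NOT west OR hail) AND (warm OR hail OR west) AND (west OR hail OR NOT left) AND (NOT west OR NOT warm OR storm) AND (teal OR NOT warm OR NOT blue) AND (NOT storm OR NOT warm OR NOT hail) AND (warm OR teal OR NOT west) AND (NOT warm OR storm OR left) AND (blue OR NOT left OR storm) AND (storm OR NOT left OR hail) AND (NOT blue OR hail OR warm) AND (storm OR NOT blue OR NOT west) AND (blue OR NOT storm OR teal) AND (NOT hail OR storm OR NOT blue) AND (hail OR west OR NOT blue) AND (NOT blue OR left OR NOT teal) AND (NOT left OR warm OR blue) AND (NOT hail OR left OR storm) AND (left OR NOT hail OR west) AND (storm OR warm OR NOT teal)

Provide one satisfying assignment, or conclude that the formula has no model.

hail: false; blue: false; teal: true; west: true; warm: true; left: false; storm: true

Case teal = true:
Case warm = true:
Case west = true:
(storm) alone gives storm = true.
(NOT hail) alone gives hail = false.
Case blue = false:
No clause remains; left is free.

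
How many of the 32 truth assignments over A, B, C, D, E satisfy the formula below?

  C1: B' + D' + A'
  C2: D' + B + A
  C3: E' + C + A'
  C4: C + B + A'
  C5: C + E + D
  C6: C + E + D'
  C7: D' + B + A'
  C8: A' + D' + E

There are 2^5 = 32 truth assignments over (A, B, C, D, E).
Split on D. With D = 1, the clauses containing D are satisfied and D' drops from the rest; 3 of the 2^4 = 16 assignments to the other variables satisfy what remains.
With D = 0, by the same count on the reduced clause set, 10 assignments work.
(One model: A=F, B=F, C=F, D=F, E=T.)
Total: 3 + 10 = 13.

13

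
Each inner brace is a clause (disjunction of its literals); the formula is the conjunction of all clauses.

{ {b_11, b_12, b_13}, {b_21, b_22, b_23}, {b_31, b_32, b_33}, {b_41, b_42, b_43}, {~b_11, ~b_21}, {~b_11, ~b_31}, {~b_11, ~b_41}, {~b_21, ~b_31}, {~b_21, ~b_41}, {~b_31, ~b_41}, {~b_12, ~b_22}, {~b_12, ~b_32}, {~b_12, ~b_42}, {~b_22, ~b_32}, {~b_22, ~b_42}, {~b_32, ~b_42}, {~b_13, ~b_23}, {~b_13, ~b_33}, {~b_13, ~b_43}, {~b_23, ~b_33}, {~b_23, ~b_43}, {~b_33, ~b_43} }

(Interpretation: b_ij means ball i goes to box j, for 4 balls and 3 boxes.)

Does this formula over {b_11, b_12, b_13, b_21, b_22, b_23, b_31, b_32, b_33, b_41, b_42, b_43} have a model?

Unsatisfiable

Suppose b_11 = 0.
Suppose b_12 = 1.
(~b_22) alone gives b_22 = 0.
(~b_32) alone gives b_32 = 0.
(~b_42) alone gives b_42 = 0.
Suppose b_21 = 1.
(~b_31) alone gives b_31 = 0.
(b_33) alone gives b_33 = 1.
(~b_41) alone gives b_41 = 0.
(b_43) alone gives b_43 = 1.
But (~b_43) is also a unit clause — contradiction.
Backtrack on b_21: now try b_21 = 0.
(b_23) alone gives b_23 = 1.
(~b_13) alone gives b_13 = 0.
(~b_33) alone gives b_33 = 0.
(b_31) alone gives b_31 = 1.
(~b_41) alone gives b_41 = 0.
(b_43) alone gives b_43 = 1.
But (~b_43) is also a unit clause — contradiction.
Neither b_21 = 1 nor b_21 = 0 works.
Backtrack on b_12: now try b_12 = 0.
(b_13) alone gives b_13 = 1.
(~b_23) alone gives b_23 = 0.
(~b_33) alone gives b_33 = 0.
(~b_43) alone gives b_43 = 0.
Suppose b_21 = 1.
(~b_31) alone gives b_31 = 0.
(b_32) alone gives b_32 = 1.
(~b_41) alone gives b_41 = 0.
(b_42) alone gives b_42 = 1.
But (~b_42) is also a unit clause — contradiction.
Backtrack on b_21: now try b_21 = 0.
(b_22) alone gives b_22 = 1.
(~b_32) alone gives b_32 = 0.
(b_31) alone gives b_31 = 1.
(~b_41) alone gives b_41 = 0.
(b_42) alone gives b_42 = 1.
But (~b_42) is also a unit clause — contradiction.
Neither b_21 = 1 nor b_21 = 0 works.
Neither b_12 = 1 nor b_12 = 0 works.
Backtrack on b_11: now try b_11 = 1.
(~b_21) alone gives b_21 = 0.
(~b_31) alone gives b_31 = 0.
(~b_41) alone gives b_41 = 0.
Suppose b_22 = 1.
(~b_12) alone gives b_12 = 0.
(~b_32) alone gives b_32 = 0.
(b_33) alone gives b_33 = 1.
(~b_42) alone gives b_42 = 0.
(b_43) alone gives b_43 = 1.
But (~b_43) is also a unit clause — contradiction.
Backtrack on b_22: now try b_22 = 0.
(b_23) alone gives b_23 = 1.
(~b_13) alone gives b_13 = 0.
(~b_33) alone gives b_33 = 0.
(b_32) alone gives b_32 = 1.
(~b_12) alone gives b_12 = 0.
(~b_42) alone gives b_42 = 0.
(b_43) alone gives b_43 = 1.
But (~b_43) is also a unit clause — contradiction.
Neither b_22 = 1 nor b_22 = 0 works.
Neither b_11 = 1 nor b_11 = 0 works.
No assignment satisfies every clause.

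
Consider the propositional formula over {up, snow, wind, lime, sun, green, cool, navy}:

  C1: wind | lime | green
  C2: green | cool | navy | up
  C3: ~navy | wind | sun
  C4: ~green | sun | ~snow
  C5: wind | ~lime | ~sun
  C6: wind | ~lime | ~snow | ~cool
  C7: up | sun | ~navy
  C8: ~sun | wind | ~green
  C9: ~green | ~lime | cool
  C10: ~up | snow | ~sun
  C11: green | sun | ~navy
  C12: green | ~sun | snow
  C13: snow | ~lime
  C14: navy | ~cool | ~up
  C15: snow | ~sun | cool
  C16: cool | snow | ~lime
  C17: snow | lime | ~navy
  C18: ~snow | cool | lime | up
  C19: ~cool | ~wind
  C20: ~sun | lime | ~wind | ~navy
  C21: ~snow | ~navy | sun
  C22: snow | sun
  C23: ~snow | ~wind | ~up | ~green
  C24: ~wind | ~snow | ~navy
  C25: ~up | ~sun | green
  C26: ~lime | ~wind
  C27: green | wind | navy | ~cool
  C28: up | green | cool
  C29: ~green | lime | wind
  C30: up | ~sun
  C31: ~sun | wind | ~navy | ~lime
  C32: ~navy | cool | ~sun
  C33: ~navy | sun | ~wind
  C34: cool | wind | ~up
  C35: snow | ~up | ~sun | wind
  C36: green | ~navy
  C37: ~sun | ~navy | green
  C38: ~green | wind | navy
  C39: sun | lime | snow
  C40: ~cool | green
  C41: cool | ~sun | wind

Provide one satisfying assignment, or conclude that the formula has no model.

up=1,  snow=1,  wind=1,  lime=0,  sun=0,  green=0,  cool=0,  navy=0

Try snow = 1.
Try green = 0.
The clause (~navy) is unit, so navy = 0.
The clause (~cool) is unit, so cool = 0.
The clause (up) is unit, so up = 1.
The clause (~sun) is unit, so sun = 0.
The clause (wind) is unit, so wind = 1.
The clause (~lime) is unit, so lime = 0.
Every clause now holds.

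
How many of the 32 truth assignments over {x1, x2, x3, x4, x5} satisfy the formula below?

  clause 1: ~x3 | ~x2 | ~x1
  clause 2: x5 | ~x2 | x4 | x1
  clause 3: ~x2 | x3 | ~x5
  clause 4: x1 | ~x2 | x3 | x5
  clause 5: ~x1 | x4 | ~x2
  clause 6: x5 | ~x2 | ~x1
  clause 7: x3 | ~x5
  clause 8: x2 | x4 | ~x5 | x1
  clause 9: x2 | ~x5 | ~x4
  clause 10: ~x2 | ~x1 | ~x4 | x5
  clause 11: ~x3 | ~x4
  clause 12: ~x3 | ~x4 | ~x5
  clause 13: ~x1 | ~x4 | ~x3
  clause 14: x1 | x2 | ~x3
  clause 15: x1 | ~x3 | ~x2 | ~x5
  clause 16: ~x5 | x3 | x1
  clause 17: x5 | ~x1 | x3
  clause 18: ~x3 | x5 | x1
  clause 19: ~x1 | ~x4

There are 2^5 = 32 truth assignments over (x1, x2, x3, x4, x5).
Split on x4. With x4 = 1, the clauses containing x4 are satisfied and ~x4 drops from the rest; 1 of the 2^4 = 16 assignments to the other variables satisfy what remains.
With x4 = 0, by the same count on the reduced clause set, 3 assignments work.
(One model: x1=F, x2=F, x3=F, x4=F, x5=F.)
Total: 1 + 3 = 4.

4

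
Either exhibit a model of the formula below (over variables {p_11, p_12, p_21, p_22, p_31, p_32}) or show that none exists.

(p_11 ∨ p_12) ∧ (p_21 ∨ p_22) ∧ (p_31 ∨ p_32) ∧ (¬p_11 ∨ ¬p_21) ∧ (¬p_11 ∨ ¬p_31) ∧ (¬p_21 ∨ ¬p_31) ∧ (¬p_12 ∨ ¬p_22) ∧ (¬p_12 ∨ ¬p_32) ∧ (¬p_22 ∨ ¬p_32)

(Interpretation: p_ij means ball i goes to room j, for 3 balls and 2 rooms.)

UNSATISFIABLE

Try p_11 = True.
Unit clause (¬p_21) forces p_21 = False.
Unit clause (p_22) forces p_22 = True.
Unit clause (¬p_31) forces p_31 = False.
Unit clause (p_32) forces p_32 = True.
But (¬p_32) is also a unit clause — contradiction.
Undo p_11 and try p_11 = False.
Unit clause (p_12) forces p_12 = True.
Unit clause (¬p_22) forces p_22 = False.
Unit clause (p_21) forces p_21 = True.
Unit clause (¬p_31) forces p_31 = False.
Unit clause (p_32) forces p_32 = True.
But (¬p_32) is also a unit clause — contradiction.
Both values of p_11 lead to a conflict.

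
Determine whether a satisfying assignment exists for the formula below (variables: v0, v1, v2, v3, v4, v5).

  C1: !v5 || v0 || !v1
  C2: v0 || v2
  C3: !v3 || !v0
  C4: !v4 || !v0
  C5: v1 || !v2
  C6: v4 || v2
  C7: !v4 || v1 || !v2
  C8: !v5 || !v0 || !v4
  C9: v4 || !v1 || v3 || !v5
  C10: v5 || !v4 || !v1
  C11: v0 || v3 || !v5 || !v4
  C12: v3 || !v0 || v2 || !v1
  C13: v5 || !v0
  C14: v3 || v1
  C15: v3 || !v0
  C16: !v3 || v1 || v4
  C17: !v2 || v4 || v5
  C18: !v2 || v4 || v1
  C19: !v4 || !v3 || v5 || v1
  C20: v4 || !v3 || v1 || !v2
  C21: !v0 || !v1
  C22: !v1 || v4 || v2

Unsatisfiable

Branch on v0: set v0 = true.
From the singleton clause (!v3), v3 = false.
Now (v3) is unsatisfied and unit — conflict.
That branch fails; take v0 = false instead.
From the singleton clause (v2), v2 = true.
From the singleton clause (v1), v1 = true.
From the singleton clause (!v5), v5 = false.
From the singleton clause (!v4), v4 = false.
Now (v4) is unsatisfied and unit — conflict.
Either choice for v0 ends in contradiction.
No assignment satisfies every clause.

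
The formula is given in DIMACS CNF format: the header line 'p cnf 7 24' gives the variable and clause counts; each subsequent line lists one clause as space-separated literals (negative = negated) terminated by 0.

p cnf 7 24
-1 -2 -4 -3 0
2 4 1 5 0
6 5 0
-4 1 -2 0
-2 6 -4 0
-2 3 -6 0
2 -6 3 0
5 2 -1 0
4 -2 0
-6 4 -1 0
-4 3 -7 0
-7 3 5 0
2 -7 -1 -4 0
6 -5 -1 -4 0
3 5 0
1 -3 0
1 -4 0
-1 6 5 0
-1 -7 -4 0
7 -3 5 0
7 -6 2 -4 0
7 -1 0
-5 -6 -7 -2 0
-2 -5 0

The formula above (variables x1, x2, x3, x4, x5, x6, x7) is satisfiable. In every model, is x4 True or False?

False

Suppose x4 = True.
(x1) alone gives x1 = True.
(¬x7) alone gives x7 = False.
That conflicts with the unit clause (x7).
So every satisfying assignment has x4 = False.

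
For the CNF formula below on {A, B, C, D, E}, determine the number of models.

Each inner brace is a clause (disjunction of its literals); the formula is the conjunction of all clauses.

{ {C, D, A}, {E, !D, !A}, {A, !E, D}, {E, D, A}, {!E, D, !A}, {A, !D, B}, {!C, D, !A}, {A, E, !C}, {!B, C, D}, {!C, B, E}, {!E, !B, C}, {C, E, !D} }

5

There are 2^5 = 32 truth assignments over (A, B, C, D, E).
Split on A. With A = true, the clauses containing A are satisfied and !A drops from the rest; 4 of the 2^4 = 16 assignments to the other variables satisfy what remains.
With A = false, by the same count on the reduced clause set, 1 assignment works.
(One model: A=F, B=T, C=T, D=T, E=T.)
Total: 4 + 1 = 5.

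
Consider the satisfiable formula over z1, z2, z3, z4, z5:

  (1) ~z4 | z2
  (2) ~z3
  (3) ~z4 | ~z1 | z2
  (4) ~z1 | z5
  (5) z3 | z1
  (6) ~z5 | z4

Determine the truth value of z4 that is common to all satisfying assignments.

True

Suppose z4 = 0.
The clause (~z3) is unit, so z3 = 0.
The clause (z1) is unit, so z1 = 1.
The clause (z5) is unit, so z5 = 1.
But (~z5) is also a unit clause — contradiction.
So every satisfying assignment has z4 = True.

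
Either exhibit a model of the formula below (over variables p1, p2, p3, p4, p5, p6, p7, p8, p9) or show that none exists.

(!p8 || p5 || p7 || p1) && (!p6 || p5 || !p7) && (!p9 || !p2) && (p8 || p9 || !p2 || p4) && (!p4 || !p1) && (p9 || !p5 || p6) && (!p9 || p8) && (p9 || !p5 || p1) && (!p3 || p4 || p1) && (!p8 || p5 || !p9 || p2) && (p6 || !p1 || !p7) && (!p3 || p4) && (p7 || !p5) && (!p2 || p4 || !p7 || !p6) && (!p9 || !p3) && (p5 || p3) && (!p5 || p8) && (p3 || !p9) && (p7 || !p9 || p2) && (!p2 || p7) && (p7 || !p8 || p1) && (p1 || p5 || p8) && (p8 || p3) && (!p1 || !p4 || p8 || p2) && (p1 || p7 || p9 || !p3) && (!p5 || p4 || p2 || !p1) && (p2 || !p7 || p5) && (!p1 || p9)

p1: false; p2: true; p3: true; p4: true; p5: false; p6: false; p7: true; p8: true; p9: false

Case p9 = false:
Unit clause (!p1) forces p1 = false.
Unit clause (!p5) forces p5 = false.
Unit clause (p3) forces p3 = true.
Unit clause (p4) forces p4 = true.
Unit clause (p8) forces p8 = true.
Unit clause (p7) forces p7 = true.
Unit clause (!p6) forces p6 = false.
Unit clause (p2) forces p2 = true.
All clauses are satisfied.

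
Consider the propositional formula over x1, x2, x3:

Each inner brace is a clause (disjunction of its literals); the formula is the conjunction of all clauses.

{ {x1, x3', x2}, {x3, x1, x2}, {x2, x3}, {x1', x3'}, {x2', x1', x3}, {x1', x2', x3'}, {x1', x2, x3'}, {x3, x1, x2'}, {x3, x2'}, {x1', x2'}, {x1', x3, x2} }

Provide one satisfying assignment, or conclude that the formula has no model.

x1=0,  x2=1,  x3=1

Suppose x2 = 1.
(x3) alone gives x3 = 1.
(x1') alone gives x1 = 0.
This assignment satisfies each clause.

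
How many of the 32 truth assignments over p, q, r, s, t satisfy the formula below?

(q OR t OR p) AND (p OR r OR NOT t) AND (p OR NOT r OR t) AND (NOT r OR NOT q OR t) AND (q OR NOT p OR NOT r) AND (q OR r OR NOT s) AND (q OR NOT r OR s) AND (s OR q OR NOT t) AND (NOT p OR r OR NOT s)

10

There are 2^5 = 32 truth assignments over (p, q, r, s, t).
Split on t. With t = true, the clauses containing t are satisfied and NOT t drops from the rest; 6 of the 2^4 = 16 assignments to the other variables satisfy what remains.
With t = false, by the same count on the reduced clause set, 4 assignments work.
Total: 6 + 4 = 10.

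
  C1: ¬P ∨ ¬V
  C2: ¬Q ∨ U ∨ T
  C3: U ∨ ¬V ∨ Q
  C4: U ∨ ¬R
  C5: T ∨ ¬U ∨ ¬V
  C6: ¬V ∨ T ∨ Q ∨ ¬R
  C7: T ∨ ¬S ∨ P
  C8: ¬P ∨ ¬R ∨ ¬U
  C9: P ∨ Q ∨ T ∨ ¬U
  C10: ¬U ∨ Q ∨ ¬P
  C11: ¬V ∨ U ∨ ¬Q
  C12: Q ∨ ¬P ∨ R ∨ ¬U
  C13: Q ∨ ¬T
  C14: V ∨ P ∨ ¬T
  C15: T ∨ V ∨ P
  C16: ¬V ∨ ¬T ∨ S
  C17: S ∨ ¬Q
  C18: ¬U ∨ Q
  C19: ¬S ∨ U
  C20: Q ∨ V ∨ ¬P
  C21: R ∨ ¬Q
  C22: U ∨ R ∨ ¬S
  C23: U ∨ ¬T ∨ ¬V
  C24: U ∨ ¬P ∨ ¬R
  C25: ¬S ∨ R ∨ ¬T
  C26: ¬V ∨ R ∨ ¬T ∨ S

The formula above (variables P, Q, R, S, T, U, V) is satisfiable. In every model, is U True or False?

True

Suppose U = False.
Unit clause (¬R) forces R = False.
Unit clause (¬S) forces S = False.
Unit clause (¬Q) forces Q = False.
Unit clause (¬V) forces V = False.
Unit clause (¬T) forces T = False.
Unit clause (P) forces P = True.
But (¬P) is also a unit clause — contradiction.
So every satisfying assignment has U = True.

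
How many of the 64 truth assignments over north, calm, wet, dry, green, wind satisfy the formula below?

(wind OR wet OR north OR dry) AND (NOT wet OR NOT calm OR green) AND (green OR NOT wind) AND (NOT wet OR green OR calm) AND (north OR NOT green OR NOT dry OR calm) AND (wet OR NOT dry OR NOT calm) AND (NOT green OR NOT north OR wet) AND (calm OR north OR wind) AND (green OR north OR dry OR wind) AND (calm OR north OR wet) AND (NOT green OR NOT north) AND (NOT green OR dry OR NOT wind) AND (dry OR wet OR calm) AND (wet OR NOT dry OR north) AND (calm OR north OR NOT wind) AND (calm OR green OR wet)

4

There are 2^6 = 64 truth assignments over (north, calm, wet, dry, green, wind).
Split on wind. With wind = true, the clauses containing wind are satisfied and NOT wind drops from the rest; 1 of the 2^5 = 32 assignments to the other variables satisfy what remains.
With wind = false, by the same count on the reduced clause set, 3 assignments work.
Total: 1 + 3 = 4.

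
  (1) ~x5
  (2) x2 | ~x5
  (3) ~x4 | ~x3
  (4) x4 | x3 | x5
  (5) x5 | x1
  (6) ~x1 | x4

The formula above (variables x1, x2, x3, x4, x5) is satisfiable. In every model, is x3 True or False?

False

Suppose x3 = 1.
(~x5) alone gives x5 = 0.
(~x4) alone gives x4 = 0.
(x1) alone gives x1 = 1.
Now (~x1) is unsatisfied and unit — conflict.
So every satisfying assignment has x3 = False.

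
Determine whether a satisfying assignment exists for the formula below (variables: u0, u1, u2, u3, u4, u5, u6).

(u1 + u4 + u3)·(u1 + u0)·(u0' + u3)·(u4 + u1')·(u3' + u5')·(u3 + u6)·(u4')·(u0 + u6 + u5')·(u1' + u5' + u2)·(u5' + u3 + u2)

(u4') alone gives u4 = 0.
(u1') alone gives u1 = 0.
(u3) alone gives u3 = 1.
(u0) alone gives u0 = 1.
(u5') alone gives u5 = 0.
Every clause is now satisfied; u2, u6 are unconstrained.
A satisfying assignment: u0=1, u1=0, u2=0, u3=1, u4=0, u5=0, u6=1.

Yes, satisfiable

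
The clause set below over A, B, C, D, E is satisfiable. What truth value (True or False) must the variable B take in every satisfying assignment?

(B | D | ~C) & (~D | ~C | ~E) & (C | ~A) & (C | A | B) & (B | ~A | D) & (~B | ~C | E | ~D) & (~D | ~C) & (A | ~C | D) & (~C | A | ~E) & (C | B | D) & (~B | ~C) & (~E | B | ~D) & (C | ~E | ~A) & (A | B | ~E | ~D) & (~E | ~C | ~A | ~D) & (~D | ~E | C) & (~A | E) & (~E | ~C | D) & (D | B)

True

Suppose B = 0.
Unit clause (D) forces D = 1.
Unit clause (~C) forces C = 0.
Unit clause (~A) forces A = 0.
But (A) is also a unit clause — contradiction.
So every satisfying assignment has B = True.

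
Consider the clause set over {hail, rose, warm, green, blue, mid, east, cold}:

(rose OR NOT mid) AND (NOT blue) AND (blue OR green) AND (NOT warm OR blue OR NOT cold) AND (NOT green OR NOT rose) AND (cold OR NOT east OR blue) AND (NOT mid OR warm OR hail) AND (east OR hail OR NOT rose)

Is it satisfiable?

The clause (NOT blue) is unit, so blue = false.
The clause (green) is unit, so green = true.
The clause (NOT rose) is unit, so rose = false.
The clause (NOT mid) is unit, so mid = false.
Suppose warm = true.
The clause (NOT cold) is unit, so cold = false.
The clause (NOT east) is unit, so east = false.
Every clause is now satisfied; hail is unconstrained.
A satisfying assignment: hail: false,  rose: false,  warm: true,  green: true,  blue: false,  mid: false,  east: false,  cold: false.

Satisfiable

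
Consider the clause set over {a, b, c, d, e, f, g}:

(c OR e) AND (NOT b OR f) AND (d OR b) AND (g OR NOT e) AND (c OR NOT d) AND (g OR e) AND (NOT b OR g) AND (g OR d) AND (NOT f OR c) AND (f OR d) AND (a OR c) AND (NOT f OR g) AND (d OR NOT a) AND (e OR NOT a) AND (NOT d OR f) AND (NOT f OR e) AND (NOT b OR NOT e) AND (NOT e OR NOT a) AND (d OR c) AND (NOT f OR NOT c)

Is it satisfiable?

No, unsatisfiable

Suppose c = true.
(NOT f) alone gives f = false.
(NOT b) alone gives b = false.
(d) alone gives d = true.
That conflicts with the unit clause (NOT d).
Backtrack on c: now try c = false.
(e) alone gives e = true.
(g) alone gives g = true.
(NOT d) alone gives d = false.
That conflicts with the unit clause (d).
Either choice for c ends in contradiction.
No assignment satisfies every clause.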